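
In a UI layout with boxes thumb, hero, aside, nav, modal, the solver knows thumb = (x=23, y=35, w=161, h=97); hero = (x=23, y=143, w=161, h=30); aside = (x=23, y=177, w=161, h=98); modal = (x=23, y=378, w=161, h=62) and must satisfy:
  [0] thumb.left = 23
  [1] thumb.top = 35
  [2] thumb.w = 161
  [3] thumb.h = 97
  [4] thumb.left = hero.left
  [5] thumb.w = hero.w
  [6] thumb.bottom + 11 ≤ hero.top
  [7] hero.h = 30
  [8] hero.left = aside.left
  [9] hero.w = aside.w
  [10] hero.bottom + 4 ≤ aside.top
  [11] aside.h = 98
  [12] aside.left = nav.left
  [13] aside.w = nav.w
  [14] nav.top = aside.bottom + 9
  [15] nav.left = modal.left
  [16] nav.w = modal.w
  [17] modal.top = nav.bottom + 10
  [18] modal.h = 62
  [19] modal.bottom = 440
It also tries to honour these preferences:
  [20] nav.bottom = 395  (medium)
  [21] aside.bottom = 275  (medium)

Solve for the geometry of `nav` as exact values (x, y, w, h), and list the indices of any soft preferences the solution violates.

nav = (x=23, y=284, w=161, h=84)
violated soft preferences: 20

1. nav.x = 23  [aside.left = nav.left]
2. nav.w = 161  [aside.w = nav.w]
3. nav.y = 284  [nav.top = aside.bottom + 9]
4. nav.h = 84  [modal.top = nav.bottom + 10]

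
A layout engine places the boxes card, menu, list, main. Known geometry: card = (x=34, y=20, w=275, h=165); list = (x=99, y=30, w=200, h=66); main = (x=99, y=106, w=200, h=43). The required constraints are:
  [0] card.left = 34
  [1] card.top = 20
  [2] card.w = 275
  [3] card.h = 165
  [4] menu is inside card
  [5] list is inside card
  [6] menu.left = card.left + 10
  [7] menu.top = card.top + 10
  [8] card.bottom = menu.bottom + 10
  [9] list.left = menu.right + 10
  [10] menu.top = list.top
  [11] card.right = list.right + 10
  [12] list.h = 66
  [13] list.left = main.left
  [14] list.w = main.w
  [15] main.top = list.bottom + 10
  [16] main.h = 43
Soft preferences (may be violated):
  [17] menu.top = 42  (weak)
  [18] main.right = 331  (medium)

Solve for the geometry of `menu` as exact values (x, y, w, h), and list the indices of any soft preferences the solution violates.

1. menu.x = 44  [menu.left = card.left + 10]
2. menu.y = 30  [menu.top = card.top + 10]
3. menu.h = 145  [card.bottom = menu.bottom + 10]
4. menu.w = 45  [list.left = menu.right + 10]

menu = (x=44, y=30, w=45, h=145)
violated soft preferences: 17, 18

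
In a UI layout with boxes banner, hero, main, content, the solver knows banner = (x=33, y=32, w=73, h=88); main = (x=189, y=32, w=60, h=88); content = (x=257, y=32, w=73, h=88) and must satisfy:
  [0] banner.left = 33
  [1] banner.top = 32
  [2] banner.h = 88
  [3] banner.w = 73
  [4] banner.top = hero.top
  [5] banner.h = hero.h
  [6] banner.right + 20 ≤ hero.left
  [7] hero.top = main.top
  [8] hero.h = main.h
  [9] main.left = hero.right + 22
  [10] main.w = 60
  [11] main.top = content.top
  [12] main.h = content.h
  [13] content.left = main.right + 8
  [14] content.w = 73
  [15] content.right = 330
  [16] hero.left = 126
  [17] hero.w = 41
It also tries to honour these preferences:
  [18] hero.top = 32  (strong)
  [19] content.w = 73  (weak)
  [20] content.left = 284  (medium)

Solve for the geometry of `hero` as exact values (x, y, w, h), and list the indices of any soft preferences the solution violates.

1. hero.y = 32  [banner.top = hero.top]
2. hero.h = 88  [banner.h = hero.h]
3. hero.x = 126  [hero.left = 126]
4. hero.w = 41  [hero.w = 41]

hero = (x=126, y=32, w=41, h=88)
violated soft preferences: 20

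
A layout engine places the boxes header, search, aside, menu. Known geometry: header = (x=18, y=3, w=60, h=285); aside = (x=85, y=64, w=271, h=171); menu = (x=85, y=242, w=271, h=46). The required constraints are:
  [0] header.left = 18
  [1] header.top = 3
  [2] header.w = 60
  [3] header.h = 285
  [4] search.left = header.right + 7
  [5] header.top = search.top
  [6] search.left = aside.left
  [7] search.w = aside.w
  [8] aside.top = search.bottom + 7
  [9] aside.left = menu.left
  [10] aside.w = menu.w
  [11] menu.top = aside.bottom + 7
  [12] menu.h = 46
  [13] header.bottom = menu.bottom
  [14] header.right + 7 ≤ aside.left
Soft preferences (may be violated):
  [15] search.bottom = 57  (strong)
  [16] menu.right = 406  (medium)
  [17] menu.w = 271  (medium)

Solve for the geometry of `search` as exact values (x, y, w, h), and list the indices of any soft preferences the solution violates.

1. search.x = 85  [search.left = header.right + 7]
2. search.y = 3  [header.top = search.top]
3. search.w = 271  [search.w = aside.w]
4. search.h = 54  [aside.top = search.bottom + 7]

search = (x=85, y=3, w=271, h=54)
violated soft preferences: 16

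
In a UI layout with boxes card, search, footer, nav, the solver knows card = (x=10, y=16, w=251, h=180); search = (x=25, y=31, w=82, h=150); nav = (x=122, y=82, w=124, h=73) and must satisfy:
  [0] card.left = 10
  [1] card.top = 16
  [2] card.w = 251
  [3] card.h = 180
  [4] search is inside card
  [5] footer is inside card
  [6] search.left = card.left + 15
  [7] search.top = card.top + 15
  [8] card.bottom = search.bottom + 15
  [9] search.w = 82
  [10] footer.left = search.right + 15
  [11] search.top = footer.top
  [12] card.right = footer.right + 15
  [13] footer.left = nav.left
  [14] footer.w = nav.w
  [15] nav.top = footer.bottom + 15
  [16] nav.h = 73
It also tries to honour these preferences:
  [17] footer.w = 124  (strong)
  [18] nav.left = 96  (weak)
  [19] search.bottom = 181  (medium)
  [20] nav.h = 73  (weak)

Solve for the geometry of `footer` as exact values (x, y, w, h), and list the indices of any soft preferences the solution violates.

footer = (x=122, y=31, w=124, h=36)
violated soft preferences: 18

1. footer.x = 122  [footer.left = search.right + 15]
2. footer.y = 31  [search.top = footer.top]
3. footer.w = 124  [card.right = footer.right + 15]
4. footer.h = 36  [nav.top = footer.bottom + 15]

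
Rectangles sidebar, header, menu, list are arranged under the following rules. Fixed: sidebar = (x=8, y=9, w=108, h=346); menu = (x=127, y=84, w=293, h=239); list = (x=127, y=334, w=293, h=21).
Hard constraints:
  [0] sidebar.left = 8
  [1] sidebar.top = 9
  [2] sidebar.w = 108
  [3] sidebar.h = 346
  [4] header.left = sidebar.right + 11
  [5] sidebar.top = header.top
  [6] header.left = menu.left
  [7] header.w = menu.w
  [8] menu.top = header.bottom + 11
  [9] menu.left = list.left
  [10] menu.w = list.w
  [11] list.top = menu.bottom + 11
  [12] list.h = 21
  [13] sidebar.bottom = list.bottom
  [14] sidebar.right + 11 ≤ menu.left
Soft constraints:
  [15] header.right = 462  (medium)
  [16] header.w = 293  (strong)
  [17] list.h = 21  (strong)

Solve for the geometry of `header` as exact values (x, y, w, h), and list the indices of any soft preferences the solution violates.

1. header.x = 127  [header.left = sidebar.right + 11]
2. header.y = 9  [sidebar.top = header.top]
3. header.w = 293  [header.w = menu.w]
4. header.h = 64  [menu.top = header.bottom + 11]

header = (x=127, y=9, w=293, h=64)
violated soft preferences: 15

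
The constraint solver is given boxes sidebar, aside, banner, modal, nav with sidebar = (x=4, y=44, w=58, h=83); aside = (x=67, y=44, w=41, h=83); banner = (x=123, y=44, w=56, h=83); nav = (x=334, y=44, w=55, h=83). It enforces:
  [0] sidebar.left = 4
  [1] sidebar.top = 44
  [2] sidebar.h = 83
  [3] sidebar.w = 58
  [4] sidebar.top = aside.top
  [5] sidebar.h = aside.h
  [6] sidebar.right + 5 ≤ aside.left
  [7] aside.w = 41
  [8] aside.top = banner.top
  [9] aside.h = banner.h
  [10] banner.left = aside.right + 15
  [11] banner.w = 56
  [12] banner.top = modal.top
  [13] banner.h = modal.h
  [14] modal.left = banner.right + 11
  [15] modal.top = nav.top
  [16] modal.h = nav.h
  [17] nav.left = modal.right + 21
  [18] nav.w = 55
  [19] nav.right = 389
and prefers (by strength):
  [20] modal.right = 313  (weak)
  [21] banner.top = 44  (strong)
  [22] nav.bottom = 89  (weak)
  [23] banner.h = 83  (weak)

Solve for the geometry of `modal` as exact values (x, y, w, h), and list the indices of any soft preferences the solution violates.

1. modal.y = 44  [banner.top = modal.top]
2. modal.h = 83  [banner.h = modal.h]
3. modal.x = 190  [modal.left = banner.right + 11]
4. modal.w = 123  [nav.left = modal.right + 21]

modal = (x=190, y=44, w=123, h=83)
violated soft preferences: 22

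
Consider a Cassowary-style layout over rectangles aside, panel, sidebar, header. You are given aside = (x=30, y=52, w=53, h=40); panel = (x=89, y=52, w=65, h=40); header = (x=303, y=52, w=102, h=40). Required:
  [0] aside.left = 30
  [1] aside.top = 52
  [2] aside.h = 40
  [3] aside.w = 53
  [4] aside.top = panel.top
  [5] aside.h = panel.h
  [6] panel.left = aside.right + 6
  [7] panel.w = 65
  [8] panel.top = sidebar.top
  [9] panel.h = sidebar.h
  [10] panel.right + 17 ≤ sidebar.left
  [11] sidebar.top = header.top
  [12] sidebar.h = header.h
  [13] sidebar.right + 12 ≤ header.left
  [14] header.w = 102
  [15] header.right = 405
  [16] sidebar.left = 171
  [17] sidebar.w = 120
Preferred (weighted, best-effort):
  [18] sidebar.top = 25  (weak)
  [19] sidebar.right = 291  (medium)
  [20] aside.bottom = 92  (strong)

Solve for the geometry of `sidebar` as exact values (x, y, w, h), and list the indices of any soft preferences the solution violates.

sidebar = (x=171, y=52, w=120, h=40)
violated soft preferences: 18

1. sidebar.y = 52  [panel.top = sidebar.top]
2. sidebar.h = 40  [panel.h = sidebar.h]
3. sidebar.x = 171  [sidebar.left = 171]
4. sidebar.w = 120  [sidebar.w = 120]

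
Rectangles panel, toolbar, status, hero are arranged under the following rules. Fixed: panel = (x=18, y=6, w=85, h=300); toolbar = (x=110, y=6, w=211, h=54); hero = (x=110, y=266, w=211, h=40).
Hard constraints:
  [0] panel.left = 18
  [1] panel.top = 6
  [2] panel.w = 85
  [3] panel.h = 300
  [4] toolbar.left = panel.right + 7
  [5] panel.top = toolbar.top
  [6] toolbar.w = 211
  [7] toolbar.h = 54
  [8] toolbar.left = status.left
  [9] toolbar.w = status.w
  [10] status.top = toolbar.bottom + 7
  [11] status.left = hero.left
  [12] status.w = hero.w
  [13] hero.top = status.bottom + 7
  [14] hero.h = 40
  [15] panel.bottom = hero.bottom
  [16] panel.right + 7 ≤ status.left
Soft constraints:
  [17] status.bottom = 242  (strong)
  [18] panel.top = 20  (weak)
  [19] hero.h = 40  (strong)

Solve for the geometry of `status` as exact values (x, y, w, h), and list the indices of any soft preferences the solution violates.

status = (x=110, y=67, w=211, h=192)
violated soft preferences: 17, 18

1. status.x = 110  [toolbar.left = status.left]
2. status.w = 211  [toolbar.w = status.w]
3. status.y = 67  [status.top = toolbar.bottom + 7]
4. status.h = 192  [hero.top = status.bottom + 7]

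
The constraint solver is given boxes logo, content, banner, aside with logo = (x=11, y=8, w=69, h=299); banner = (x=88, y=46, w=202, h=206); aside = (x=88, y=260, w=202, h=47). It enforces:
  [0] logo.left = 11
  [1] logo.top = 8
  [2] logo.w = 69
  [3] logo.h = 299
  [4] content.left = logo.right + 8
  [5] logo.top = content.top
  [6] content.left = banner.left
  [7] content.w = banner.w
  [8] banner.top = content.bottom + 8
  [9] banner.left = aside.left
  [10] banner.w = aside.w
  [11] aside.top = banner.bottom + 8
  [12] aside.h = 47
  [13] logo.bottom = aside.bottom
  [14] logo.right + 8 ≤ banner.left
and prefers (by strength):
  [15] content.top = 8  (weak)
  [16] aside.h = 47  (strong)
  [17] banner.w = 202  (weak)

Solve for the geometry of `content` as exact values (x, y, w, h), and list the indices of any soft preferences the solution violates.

content = (x=88, y=8, w=202, h=30)
violated soft preferences: none

1. content.x = 88  [content.left = logo.right + 8]
2. content.y = 8  [logo.top = content.top]
3. content.w = 202  [content.w = banner.w]
4. content.h = 30  [banner.top = content.bottom + 8]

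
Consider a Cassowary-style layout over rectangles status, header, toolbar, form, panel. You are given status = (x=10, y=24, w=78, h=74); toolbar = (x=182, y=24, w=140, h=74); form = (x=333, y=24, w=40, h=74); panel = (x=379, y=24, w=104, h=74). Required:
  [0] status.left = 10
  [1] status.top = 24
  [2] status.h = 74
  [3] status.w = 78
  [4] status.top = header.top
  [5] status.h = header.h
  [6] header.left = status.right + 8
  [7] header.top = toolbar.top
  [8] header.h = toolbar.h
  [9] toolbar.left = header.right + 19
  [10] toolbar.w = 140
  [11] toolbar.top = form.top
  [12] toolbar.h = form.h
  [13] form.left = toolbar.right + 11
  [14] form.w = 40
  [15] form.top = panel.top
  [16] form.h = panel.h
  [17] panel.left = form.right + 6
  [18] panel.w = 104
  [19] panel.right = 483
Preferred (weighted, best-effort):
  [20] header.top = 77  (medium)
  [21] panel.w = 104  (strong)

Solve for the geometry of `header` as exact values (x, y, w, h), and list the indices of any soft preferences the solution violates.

header = (x=96, y=24, w=67, h=74)
violated soft preferences: 20

1. header.y = 24  [status.top = header.top]
2. header.h = 74  [status.h = header.h]
3. header.x = 96  [header.left = status.right + 8]
4. header.w = 67  [toolbar.left = header.right + 19]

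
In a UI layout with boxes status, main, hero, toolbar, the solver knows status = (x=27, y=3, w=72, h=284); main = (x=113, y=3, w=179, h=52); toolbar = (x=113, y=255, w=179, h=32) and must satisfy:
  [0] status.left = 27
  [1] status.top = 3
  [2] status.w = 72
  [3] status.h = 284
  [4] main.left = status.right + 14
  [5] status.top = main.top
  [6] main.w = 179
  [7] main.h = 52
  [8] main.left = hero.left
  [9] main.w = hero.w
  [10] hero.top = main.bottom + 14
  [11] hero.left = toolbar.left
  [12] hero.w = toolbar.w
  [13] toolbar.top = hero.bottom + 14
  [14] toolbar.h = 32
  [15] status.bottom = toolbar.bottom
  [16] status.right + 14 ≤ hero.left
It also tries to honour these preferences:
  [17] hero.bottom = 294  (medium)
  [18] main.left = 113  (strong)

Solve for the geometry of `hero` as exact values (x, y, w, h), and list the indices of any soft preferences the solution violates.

1. hero.x = 113  [main.left = hero.left]
2. hero.w = 179  [main.w = hero.w]
3. hero.y = 69  [hero.top = main.bottom + 14]
4. hero.h = 172  [toolbar.top = hero.bottom + 14]

hero = (x=113, y=69, w=179, h=172)
violated soft preferences: 17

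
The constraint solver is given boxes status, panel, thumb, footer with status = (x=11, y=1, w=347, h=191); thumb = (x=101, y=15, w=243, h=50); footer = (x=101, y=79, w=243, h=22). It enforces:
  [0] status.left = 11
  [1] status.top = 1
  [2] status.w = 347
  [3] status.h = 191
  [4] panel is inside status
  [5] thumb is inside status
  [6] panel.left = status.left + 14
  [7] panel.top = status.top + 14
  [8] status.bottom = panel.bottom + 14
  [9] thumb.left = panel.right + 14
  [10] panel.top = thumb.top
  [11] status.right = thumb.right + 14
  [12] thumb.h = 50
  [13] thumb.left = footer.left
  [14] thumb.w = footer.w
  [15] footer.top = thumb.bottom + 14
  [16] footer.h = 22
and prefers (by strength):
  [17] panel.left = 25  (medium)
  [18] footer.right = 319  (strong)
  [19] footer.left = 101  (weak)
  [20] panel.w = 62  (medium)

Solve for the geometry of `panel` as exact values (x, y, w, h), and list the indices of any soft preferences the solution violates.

1. panel.x = 25  [panel.left = status.left + 14]
2. panel.y = 15  [panel.top = status.top + 14]
3. panel.h = 163  [status.bottom = panel.bottom + 14]
4. panel.w = 62  [thumb.left = panel.right + 14]

panel = (x=25, y=15, w=62, h=163)
violated soft preferences: 18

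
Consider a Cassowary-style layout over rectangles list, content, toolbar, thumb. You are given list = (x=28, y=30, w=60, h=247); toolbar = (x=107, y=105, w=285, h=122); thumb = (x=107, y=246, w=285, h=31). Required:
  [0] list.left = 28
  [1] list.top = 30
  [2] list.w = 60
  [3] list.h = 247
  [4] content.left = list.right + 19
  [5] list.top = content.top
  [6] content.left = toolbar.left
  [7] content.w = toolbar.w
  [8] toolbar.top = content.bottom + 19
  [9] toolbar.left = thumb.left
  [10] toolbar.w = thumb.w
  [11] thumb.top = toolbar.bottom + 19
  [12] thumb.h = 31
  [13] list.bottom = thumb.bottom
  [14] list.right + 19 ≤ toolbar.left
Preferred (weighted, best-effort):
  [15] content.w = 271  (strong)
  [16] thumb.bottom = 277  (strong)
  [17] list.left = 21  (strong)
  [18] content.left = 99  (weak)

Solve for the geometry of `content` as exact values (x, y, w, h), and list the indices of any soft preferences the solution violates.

1. content.x = 107  [content.left = list.right + 19]
2. content.y = 30  [list.top = content.top]
3. content.w = 285  [content.w = toolbar.w]
4. content.h = 56  [toolbar.top = content.bottom + 19]

content = (x=107, y=30, w=285, h=56)
violated soft preferences: 15, 17, 18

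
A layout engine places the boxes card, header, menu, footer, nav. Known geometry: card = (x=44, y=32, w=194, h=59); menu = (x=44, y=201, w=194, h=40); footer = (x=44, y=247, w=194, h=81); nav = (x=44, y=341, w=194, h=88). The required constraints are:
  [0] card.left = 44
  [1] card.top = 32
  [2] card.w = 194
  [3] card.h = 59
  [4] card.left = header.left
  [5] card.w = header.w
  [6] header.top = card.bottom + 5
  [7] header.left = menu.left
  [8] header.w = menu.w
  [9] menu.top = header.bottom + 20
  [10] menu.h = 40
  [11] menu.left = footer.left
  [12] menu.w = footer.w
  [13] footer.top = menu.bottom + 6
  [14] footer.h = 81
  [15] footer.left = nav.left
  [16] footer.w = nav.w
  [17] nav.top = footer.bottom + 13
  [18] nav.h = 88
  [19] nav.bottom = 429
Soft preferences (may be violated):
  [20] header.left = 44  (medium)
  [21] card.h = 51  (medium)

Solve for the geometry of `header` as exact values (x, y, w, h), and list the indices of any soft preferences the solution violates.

header = (x=44, y=96, w=194, h=85)
violated soft preferences: 21

1. header.x = 44  [card.left = header.left]
2. header.w = 194  [card.w = header.w]
3. header.y = 96  [header.top = card.bottom + 5]
4. header.h = 85  [menu.top = header.bottom + 20]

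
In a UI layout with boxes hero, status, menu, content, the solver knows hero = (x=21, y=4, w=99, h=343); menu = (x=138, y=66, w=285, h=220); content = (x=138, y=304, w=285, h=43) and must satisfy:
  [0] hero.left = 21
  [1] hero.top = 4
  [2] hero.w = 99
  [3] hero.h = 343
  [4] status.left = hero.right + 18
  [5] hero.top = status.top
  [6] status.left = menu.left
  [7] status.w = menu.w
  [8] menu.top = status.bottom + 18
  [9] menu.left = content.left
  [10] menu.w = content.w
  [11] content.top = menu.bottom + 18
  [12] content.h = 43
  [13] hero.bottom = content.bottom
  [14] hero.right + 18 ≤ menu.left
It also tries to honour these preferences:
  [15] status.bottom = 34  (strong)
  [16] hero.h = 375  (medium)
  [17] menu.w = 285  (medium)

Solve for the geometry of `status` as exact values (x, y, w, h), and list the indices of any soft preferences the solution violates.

status = (x=138, y=4, w=285, h=44)
violated soft preferences: 15, 16

1. status.x = 138  [status.left = hero.right + 18]
2. status.y = 4  [hero.top = status.top]
3. status.w = 285  [status.w = menu.w]
4. status.h = 44  [menu.top = status.bottom + 18]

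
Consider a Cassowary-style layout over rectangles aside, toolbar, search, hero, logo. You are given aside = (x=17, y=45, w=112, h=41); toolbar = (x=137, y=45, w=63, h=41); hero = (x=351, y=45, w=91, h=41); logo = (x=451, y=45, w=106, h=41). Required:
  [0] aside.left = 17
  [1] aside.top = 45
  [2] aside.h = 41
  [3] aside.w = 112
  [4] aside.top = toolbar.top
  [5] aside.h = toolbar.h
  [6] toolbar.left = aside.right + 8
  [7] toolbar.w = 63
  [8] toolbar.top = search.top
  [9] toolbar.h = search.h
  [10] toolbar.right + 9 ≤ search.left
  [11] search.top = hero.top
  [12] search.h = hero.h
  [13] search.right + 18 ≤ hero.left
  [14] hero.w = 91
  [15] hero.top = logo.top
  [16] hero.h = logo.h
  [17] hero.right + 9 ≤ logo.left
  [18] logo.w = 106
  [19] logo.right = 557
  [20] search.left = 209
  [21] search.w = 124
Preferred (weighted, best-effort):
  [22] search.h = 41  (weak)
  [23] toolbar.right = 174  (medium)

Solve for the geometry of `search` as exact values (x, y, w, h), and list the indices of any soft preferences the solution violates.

search = (x=209, y=45, w=124, h=41)
violated soft preferences: 23

1. search.y = 45  [toolbar.top = search.top]
2. search.h = 41  [toolbar.h = search.h]
3. search.x = 209  [search.left = 209]
4. search.w = 124  [search.w = 124]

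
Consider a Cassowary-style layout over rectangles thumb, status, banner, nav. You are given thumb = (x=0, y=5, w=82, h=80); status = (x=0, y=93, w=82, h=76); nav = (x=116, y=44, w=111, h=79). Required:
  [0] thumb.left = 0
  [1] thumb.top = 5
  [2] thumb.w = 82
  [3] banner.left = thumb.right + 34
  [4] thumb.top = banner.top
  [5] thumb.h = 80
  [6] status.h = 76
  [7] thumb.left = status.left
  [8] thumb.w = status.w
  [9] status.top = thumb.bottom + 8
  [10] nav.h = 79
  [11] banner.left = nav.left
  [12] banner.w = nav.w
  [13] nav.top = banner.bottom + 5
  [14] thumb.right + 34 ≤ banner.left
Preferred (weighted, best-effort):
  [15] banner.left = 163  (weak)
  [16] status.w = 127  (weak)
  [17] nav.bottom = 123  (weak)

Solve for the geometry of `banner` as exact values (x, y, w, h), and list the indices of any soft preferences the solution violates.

1. banner.x = 116  [banner.left = thumb.right + 34]
2. banner.y = 5  [thumb.top = banner.top]
3. banner.w = 111  [banner.w = nav.w]
4. banner.h = 34  [nav.top = banner.bottom + 5]

banner = (x=116, y=5, w=111, h=34)
violated soft preferences: 15, 16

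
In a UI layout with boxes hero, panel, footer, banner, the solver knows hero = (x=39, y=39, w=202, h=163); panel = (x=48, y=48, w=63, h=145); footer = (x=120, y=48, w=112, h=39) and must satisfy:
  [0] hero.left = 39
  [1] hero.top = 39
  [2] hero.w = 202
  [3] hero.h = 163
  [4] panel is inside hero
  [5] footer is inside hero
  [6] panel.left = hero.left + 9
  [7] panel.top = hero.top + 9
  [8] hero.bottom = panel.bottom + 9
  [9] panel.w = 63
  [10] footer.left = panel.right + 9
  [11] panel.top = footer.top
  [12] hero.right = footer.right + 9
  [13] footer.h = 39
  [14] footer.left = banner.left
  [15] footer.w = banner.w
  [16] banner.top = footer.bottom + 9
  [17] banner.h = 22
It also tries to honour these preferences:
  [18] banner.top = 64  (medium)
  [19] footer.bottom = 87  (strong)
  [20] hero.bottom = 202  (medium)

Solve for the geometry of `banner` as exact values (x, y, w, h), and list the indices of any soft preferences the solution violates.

banner = (x=120, y=96, w=112, h=22)
violated soft preferences: 18

1. banner.x = 120  [footer.left = banner.left]
2. banner.w = 112  [footer.w = banner.w]
3. banner.y = 96  [banner.top = footer.bottom + 9]
4. banner.h = 22  [banner.h = 22]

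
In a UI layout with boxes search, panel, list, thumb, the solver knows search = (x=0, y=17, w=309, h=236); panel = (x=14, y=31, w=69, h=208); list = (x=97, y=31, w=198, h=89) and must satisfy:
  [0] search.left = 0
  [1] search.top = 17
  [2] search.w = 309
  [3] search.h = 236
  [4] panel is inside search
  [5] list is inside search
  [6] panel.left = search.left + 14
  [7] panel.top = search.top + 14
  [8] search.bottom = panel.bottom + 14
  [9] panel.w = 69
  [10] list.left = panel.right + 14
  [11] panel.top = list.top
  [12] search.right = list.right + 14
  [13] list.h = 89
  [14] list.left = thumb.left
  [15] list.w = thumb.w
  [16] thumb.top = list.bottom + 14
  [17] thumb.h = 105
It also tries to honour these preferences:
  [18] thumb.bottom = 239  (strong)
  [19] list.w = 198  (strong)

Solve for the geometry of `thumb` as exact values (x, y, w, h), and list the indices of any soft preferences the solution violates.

thumb = (x=97, y=134, w=198, h=105)
violated soft preferences: none

1. thumb.x = 97  [list.left = thumb.left]
2. thumb.w = 198  [list.w = thumb.w]
3. thumb.y = 134  [thumb.top = list.bottom + 14]
4. thumb.h = 105  [thumb.h = 105]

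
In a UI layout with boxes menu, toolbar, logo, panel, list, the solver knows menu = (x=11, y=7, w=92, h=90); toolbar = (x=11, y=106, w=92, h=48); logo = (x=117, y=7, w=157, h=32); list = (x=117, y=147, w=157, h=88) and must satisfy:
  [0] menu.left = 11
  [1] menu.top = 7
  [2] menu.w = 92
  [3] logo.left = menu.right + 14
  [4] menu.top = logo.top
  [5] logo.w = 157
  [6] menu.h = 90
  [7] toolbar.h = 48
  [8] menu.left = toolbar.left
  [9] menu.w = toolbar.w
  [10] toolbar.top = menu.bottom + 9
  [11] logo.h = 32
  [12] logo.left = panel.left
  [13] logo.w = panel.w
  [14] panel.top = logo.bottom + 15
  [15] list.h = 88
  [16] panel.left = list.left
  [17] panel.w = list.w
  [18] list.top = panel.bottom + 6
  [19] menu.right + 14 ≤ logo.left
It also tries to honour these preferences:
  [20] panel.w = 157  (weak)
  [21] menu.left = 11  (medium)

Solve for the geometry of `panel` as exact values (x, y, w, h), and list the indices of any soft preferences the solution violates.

panel = (x=117, y=54, w=157, h=87)
violated soft preferences: none

1. panel.x = 117  [logo.left = panel.left]
2. panel.w = 157  [logo.w = panel.w]
3. panel.y = 54  [panel.top = logo.bottom + 15]
4. panel.h = 87  [list.top = panel.bottom + 6]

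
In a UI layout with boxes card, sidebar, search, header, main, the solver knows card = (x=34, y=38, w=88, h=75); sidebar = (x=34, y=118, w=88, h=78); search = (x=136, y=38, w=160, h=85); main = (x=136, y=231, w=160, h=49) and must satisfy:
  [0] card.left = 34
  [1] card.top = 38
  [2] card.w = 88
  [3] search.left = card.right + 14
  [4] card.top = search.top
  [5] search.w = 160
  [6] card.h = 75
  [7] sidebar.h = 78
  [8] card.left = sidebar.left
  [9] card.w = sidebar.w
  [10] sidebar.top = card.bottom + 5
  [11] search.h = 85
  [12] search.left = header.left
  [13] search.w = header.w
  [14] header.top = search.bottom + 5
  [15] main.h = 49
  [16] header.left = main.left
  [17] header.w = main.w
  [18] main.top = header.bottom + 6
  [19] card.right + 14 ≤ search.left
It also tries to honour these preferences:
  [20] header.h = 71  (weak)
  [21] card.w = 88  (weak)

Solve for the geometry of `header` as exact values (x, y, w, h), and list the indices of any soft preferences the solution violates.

1. header.x = 136  [search.left = header.left]
2. header.w = 160  [search.w = header.w]
3. header.y = 128  [header.top = search.bottom + 5]
4. header.h = 97  [main.top = header.bottom + 6]

header = (x=136, y=128, w=160, h=97)
violated soft preferences: 20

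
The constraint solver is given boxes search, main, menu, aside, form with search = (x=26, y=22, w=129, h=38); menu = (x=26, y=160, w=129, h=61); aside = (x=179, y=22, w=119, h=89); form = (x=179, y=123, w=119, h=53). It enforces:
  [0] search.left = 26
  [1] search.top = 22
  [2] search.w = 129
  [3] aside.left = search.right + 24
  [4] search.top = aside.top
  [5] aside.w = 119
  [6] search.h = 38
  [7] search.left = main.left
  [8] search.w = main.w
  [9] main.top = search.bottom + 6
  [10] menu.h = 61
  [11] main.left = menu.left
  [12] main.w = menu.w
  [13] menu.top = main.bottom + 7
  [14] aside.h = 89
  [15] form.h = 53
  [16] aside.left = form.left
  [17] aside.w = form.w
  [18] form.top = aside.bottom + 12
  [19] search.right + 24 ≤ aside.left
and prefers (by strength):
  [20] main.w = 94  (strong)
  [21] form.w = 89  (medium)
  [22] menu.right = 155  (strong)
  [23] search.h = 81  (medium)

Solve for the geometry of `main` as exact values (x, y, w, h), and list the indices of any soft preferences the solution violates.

main = (x=26, y=66, w=129, h=87)
violated soft preferences: 20, 21, 23

1. main.x = 26  [search.left = main.left]
2. main.w = 129  [search.w = main.w]
3. main.y = 66  [main.top = search.bottom + 6]
4. main.h = 87  [menu.top = main.bottom + 7]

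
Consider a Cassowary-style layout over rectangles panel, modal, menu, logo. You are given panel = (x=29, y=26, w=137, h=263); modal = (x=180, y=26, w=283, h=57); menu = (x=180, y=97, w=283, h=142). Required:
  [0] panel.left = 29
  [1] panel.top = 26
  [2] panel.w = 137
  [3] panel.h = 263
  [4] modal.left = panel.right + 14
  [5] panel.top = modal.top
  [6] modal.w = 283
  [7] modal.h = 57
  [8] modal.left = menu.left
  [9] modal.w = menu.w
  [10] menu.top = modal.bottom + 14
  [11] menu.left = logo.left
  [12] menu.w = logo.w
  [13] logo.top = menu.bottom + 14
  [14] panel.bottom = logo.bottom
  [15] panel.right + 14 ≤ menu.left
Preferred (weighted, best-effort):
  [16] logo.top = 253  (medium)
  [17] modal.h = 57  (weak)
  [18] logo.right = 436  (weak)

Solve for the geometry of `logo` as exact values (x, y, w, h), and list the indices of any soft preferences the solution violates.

1. logo.x = 180  [menu.left = logo.left]
2. logo.w = 283  [menu.w = logo.w]
3. logo.y = 253  [logo.top = menu.bottom + 14]
4. logo.h = 36  [panel.bottom = logo.bottom]

logo = (x=180, y=253, w=283, h=36)
violated soft preferences: 18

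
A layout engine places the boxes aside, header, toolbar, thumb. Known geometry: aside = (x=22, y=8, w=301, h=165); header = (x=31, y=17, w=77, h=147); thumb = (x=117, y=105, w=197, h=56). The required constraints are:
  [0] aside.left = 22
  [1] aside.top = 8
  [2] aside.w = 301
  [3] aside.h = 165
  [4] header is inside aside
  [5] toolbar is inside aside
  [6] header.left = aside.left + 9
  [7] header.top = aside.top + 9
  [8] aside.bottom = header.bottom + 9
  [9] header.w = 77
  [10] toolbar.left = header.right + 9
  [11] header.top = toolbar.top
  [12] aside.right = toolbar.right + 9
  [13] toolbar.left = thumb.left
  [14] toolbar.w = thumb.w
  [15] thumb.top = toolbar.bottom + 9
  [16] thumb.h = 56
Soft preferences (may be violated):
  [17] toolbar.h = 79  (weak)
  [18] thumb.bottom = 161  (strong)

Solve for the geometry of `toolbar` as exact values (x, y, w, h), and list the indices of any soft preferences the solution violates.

1. toolbar.x = 117  [toolbar.left = header.right + 9]
2. toolbar.y = 17  [header.top = toolbar.top]
3. toolbar.w = 197  [aside.right = toolbar.right + 9]
4. toolbar.h = 79  [thumb.top = toolbar.bottom + 9]

toolbar = (x=117, y=17, w=197, h=79)
violated soft preferences: none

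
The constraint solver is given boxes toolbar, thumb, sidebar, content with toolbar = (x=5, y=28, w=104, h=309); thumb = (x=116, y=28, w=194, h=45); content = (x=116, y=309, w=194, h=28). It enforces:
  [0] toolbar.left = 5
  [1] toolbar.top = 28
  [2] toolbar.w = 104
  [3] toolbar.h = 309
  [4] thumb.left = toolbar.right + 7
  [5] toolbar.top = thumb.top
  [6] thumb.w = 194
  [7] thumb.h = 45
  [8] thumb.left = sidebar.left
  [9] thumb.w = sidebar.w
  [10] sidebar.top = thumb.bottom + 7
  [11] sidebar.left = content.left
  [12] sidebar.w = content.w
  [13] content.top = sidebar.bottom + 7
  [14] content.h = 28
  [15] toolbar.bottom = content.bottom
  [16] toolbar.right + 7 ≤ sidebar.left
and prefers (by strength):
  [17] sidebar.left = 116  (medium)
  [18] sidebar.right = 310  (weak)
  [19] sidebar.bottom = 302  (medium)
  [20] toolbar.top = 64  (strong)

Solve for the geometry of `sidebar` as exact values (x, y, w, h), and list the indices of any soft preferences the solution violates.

sidebar = (x=116, y=80, w=194, h=222)
violated soft preferences: 20

1. sidebar.x = 116  [thumb.left = sidebar.left]
2. sidebar.w = 194  [thumb.w = sidebar.w]
3. sidebar.y = 80  [sidebar.top = thumb.bottom + 7]
4. sidebar.h = 222  [content.top = sidebar.bottom + 7]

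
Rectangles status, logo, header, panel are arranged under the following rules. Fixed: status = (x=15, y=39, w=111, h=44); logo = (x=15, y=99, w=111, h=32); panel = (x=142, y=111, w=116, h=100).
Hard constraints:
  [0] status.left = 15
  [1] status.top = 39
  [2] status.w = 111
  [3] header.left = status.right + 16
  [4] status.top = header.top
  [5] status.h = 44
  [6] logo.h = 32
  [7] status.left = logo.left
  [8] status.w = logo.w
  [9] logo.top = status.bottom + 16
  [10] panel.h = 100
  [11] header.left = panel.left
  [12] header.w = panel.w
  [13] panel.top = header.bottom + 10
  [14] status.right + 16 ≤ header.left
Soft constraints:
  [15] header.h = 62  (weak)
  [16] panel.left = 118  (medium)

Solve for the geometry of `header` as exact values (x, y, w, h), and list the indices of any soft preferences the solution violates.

header = (x=142, y=39, w=116, h=62)
violated soft preferences: 16

1. header.x = 142  [header.left = status.right + 16]
2. header.y = 39  [status.top = header.top]
3. header.w = 116  [header.w = panel.w]
4. header.h = 62  [panel.top = header.bottom + 10]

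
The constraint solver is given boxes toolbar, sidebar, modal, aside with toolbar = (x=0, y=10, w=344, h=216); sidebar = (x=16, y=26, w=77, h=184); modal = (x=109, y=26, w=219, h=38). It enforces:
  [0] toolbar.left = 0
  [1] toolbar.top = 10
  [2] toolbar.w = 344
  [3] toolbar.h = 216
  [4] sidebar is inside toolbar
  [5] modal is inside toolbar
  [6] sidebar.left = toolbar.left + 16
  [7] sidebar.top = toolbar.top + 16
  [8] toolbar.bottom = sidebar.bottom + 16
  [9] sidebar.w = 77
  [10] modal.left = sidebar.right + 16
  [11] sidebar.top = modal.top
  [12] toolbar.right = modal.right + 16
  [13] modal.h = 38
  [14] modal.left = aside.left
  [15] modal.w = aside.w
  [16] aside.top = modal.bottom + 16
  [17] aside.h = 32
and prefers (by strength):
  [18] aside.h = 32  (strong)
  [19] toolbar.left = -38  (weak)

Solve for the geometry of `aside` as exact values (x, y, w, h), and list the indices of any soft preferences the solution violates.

aside = (x=109, y=80, w=219, h=32)
violated soft preferences: 19

1. aside.x = 109  [modal.left = aside.left]
2. aside.w = 219  [modal.w = aside.w]
3. aside.y = 80  [aside.top = modal.bottom + 16]
4. aside.h = 32  [aside.h = 32]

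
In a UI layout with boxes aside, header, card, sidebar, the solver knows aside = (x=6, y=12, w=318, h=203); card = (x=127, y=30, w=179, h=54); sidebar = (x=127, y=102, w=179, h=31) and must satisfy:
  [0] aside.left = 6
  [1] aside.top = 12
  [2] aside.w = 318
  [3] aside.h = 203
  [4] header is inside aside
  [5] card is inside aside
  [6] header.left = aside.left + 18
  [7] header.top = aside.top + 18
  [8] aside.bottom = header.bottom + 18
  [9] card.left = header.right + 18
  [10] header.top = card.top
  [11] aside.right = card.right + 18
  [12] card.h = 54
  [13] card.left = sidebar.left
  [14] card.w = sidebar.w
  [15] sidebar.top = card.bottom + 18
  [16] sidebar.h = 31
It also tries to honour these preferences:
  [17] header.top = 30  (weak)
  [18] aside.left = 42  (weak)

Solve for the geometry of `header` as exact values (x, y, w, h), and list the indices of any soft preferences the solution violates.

1. header.x = 24  [header.left = aside.left + 18]
2. header.y = 30  [header.top = aside.top + 18]
3. header.h = 167  [aside.bottom = header.bottom + 18]
4. header.w = 85  [card.left = header.right + 18]

header = (x=24, y=30, w=85, h=167)
violated soft preferences: 18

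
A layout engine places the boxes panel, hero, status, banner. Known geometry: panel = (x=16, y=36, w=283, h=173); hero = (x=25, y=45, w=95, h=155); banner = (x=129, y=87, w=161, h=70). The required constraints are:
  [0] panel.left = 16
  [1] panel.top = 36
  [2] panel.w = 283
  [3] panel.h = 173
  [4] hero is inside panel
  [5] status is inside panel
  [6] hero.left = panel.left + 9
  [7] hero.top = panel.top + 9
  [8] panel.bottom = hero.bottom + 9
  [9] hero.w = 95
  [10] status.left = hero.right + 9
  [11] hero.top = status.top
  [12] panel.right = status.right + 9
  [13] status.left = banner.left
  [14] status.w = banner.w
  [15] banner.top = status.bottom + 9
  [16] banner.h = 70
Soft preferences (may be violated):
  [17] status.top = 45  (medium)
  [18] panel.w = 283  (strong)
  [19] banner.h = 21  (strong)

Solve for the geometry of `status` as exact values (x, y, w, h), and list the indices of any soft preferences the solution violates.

status = (x=129, y=45, w=161, h=33)
violated soft preferences: 19

1. status.x = 129  [status.left = hero.right + 9]
2. status.y = 45  [hero.top = status.top]
3. status.w = 161  [panel.right = status.right + 9]
4. status.h = 33  [banner.top = status.bottom + 9]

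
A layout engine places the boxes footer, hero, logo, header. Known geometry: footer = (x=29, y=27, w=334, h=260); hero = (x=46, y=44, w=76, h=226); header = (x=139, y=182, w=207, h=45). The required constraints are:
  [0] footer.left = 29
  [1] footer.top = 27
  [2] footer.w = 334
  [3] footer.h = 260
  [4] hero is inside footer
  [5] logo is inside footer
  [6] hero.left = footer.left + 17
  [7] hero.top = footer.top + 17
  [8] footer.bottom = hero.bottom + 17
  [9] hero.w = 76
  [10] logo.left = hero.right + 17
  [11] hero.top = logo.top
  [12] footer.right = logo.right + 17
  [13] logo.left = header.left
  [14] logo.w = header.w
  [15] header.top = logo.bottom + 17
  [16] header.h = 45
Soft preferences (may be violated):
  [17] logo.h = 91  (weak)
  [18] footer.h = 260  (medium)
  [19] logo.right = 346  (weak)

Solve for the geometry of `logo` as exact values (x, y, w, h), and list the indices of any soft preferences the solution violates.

1. logo.x = 139  [logo.left = hero.right + 17]
2. logo.y = 44  [hero.top = logo.top]
3. logo.w = 207  [footer.right = logo.right + 17]
4. logo.h = 121  [header.top = logo.bottom + 17]

logo = (x=139, y=44, w=207, h=121)
violated soft preferences: 17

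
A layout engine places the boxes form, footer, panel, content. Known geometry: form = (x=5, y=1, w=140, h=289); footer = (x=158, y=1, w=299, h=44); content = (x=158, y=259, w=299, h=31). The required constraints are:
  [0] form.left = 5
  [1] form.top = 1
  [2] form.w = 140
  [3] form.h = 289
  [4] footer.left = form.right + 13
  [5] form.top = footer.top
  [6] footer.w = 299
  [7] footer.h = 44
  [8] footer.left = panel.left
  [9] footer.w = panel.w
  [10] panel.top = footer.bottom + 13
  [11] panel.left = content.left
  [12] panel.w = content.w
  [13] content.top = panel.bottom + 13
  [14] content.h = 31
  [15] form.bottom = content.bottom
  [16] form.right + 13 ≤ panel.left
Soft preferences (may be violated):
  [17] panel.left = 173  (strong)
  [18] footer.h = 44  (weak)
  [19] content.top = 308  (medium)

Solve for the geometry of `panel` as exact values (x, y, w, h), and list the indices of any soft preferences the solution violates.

panel = (x=158, y=58, w=299, h=188)
violated soft preferences: 17, 19

1. panel.x = 158  [footer.left = panel.left]
2. panel.w = 299  [footer.w = panel.w]
3. panel.y = 58  [panel.top = footer.bottom + 13]
4. panel.h = 188  [content.top = panel.bottom + 13]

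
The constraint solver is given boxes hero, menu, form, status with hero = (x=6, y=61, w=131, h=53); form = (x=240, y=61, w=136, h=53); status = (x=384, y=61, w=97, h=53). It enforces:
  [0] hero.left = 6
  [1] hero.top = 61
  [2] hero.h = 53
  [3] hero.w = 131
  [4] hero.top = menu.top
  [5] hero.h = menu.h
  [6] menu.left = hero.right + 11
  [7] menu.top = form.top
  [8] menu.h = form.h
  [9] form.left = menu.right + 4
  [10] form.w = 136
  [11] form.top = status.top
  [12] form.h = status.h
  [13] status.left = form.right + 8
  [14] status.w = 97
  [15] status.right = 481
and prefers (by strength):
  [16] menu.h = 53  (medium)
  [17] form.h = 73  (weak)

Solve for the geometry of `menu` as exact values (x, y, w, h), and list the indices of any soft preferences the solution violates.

menu = (x=148, y=61, w=88, h=53)
violated soft preferences: 17

1. menu.y = 61  [hero.top = menu.top]
2. menu.h = 53  [hero.h = menu.h]
3. menu.x = 148  [menu.left = hero.right + 11]
4. menu.w = 88  [form.left = menu.right + 4]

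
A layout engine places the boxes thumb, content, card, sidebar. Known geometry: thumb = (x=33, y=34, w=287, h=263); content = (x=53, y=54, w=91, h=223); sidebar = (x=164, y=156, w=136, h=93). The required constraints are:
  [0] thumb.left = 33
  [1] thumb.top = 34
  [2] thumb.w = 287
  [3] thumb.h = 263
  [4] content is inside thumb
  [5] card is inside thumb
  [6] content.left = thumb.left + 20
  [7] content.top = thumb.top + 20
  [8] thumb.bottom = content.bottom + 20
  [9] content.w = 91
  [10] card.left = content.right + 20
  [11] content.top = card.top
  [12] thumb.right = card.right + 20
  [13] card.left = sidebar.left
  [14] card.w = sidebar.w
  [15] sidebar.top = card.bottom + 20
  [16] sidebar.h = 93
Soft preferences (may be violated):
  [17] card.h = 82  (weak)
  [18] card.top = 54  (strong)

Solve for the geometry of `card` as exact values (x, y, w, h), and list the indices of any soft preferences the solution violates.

card = (x=164, y=54, w=136, h=82)
violated soft preferences: none

1. card.x = 164  [card.left = content.right + 20]
2. card.y = 54  [content.top = card.top]
3. card.w = 136  [thumb.right = card.right + 20]
4. card.h = 82  [sidebar.top = card.bottom + 20]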